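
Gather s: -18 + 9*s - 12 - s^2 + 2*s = -s^2 + 11*s - 30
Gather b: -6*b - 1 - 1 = -6*b - 2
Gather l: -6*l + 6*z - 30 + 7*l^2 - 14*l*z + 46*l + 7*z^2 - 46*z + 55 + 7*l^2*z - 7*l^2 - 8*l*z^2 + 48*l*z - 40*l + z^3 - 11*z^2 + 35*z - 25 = 7*l^2*z + l*(-8*z^2 + 34*z) + z^3 - 4*z^2 - 5*z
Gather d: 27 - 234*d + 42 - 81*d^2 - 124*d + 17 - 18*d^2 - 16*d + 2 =-99*d^2 - 374*d + 88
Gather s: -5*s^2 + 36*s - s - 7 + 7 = -5*s^2 + 35*s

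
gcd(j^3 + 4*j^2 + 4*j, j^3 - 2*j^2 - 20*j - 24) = j^2 + 4*j + 4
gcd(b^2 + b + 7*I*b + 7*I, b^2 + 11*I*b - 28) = b + 7*I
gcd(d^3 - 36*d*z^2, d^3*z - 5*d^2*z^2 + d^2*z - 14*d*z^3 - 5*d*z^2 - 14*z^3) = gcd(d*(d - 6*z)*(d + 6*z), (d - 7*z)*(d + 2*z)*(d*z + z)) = 1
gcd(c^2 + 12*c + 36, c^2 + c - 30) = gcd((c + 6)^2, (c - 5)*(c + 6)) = c + 6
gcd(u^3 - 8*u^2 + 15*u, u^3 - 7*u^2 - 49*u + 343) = 1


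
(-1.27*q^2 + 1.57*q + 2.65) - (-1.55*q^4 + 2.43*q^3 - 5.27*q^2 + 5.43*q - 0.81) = 1.55*q^4 - 2.43*q^3 + 4.0*q^2 - 3.86*q + 3.46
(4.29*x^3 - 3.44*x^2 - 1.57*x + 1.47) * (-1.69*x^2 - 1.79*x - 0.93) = -7.2501*x^5 - 1.8655*x^4 + 4.8212*x^3 + 3.5252*x^2 - 1.1712*x - 1.3671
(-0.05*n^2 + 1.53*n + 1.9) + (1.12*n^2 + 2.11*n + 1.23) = 1.07*n^2 + 3.64*n + 3.13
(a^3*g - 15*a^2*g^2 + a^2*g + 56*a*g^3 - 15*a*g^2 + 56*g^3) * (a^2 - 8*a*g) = a^5*g - 23*a^4*g^2 + a^4*g + 176*a^3*g^3 - 23*a^3*g^2 - 448*a^2*g^4 + 176*a^2*g^3 - 448*a*g^4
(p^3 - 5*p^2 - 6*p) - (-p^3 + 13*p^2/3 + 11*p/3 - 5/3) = 2*p^3 - 28*p^2/3 - 29*p/3 + 5/3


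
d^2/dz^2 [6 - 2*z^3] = -12*z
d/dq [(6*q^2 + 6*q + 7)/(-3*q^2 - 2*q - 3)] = 2*(3*q^2 + 3*q - 2)/(9*q^4 + 12*q^3 + 22*q^2 + 12*q + 9)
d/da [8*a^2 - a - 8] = 16*a - 1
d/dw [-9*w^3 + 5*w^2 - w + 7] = -27*w^2 + 10*w - 1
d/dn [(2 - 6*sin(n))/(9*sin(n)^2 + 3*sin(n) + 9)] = 2*(9*sin(n)^2 - 6*sin(n) - 10)*cos(n)/(3*(3*sin(n)^2 + sin(n) + 3)^2)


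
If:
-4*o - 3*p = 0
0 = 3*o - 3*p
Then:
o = 0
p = 0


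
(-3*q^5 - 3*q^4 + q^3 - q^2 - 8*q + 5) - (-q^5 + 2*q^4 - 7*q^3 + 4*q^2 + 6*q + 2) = -2*q^5 - 5*q^4 + 8*q^3 - 5*q^2 - 14*q + 3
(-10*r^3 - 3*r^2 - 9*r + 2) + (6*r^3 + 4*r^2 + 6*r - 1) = -4*r^3 + r^2 - 3*r + 1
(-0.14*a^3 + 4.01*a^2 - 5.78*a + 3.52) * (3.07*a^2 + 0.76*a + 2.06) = -0.4298*a^5 + 12.2043*a^4 - 14.9854*a^3 + 14.6742*a^2 - 9.2316*a + 7.2512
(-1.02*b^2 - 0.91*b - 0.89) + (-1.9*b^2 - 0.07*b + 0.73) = -2.92*b^2 - 0.98*b - 0.16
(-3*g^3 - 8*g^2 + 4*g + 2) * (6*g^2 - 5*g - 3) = -18*g^5 - 33*g^4 + 73*g^3 + 16*g^2 - 22*g - 6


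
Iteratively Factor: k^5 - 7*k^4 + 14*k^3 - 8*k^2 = (k)*(k^4 - 7*k^3 + 14*k^2 - 8*k) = k*(k - 2)*(k^3 - 5*k^2 + 4*k) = k^2*(k - 2)*(k^2 - 5*k + 4) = k^2*(k - 2)*(k - 1)*(k - 4)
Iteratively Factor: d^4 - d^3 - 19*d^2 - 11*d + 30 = (d + 2)*(d^3 - 3*d^2 - 13*d + 15) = (d - 5)*(d + 2)*(d^2 + 2*d - 3) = (d - 5)*(d + 2)*(d + 3)*(d - 1)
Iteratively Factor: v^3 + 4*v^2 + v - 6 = (v - 1)*(v^2 + 5*v + 6) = (v - 1)*(v + 3)*(v + 2)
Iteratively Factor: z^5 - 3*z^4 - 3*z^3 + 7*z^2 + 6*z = (z - 2)*(z^4 - z^3 - 5*z^2 - 3*z) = (z - 2)*(z + 1)*(z^3 - 2*z^2 - 3*z) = z*(z - 2)*(z + 1)*(z^2 - 2*z - 3) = z*(z - 2)*(z + 1)^2*(z - 3)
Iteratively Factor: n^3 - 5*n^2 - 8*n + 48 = (n - 4)*(n^2 - n - 12) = (n - 4)*(n + 3)*(n - 4)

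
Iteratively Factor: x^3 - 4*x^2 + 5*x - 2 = (x - 2)*(x^2 - 2*x + 1) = (x - 2)*(x - 1)*(x - 1)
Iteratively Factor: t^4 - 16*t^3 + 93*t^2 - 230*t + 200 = (t - 2)*(t^3 - 14*t^2 + 65*t - 100) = (t - 5)*(t - 2)*(t^2 - 9*t + 20) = (t - 5)^2*(t - 2)*(t - 4)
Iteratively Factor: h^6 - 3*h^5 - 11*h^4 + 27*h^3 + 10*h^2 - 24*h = (h - 1)*(h^5 - 2*h^4 - 13*h^3 + 14*h^2 + 24*h) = (h - 4)*(h - 1)*(h^4 + 2*h^3 - 5*h^2 - 6*h) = h*(h - 4)*(h - 1)*(h^3 + 2*h^2 - 5*h - 6) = h*(h - 4)*(h - 2)*(h - 1)*(h^2 + 4*h + 3) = h*(h - 4)*(h - 2)*(h - 1)*(h + 3)*(h + 1)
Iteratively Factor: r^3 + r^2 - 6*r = (r + 3)*(r^2 - 2*r) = r*(r + 3)*(r - 2)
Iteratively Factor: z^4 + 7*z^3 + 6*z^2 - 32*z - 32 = (z + 1)*(z^3 + 6*z^2 - 32) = (z - 2)*(z + 1)*(z^2 + 8*z + 16) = (z - 2)*(z + 1)*(z + 4)*(z + 4)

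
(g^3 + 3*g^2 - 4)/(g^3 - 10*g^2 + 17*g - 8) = (g^2 + 4*g + 4)/(g^2 - 9*g + 8)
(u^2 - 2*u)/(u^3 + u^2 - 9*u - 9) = u*(u - 2)/(u^3 + u^2 - 9*u - 9)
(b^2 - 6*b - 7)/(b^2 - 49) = (b + 1)/(b + 7)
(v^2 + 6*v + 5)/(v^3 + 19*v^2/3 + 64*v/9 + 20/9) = 9*(v + 1)/(9*v^2 + 12*v + 4)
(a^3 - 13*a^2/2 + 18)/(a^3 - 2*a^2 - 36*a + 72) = (a + 3/2)/(a + 6)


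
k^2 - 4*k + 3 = (k - 3)*(k - 1)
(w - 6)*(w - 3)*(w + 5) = w^3 - 4*w^2 - 27*w + 90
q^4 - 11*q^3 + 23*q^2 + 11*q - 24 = (q - 8)*(q - 3)*(q - 1)*(q + 1)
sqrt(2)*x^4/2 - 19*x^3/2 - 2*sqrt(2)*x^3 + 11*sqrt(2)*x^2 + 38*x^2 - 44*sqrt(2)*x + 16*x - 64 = (x - 4)*(x - 8*sqrt(2))*(x - 2*sqrt(2))*(sqrt(2)*x/2 + 1/2)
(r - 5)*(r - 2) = r^2 - 7*r + 10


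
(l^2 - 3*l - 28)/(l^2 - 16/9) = 9*(l^2 - 3*l - 28)/(9*l^2 - 16)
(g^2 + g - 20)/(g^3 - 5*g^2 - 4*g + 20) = (g^2 + g - 20)/(g^3 - 5*g^2 - 4*g + 20)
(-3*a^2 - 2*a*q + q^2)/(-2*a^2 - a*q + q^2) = (-3*a + q)/(-2*a + q)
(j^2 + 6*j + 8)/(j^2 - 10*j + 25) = (j^2 + 6*j + 8)/(j^2 - 10*j + 25)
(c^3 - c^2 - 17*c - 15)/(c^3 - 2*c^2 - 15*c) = (c + 1)/c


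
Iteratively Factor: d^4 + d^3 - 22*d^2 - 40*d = (d - 5)*(d^3 + 6*d^2 + 8*d) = (d - 5)*(d + 2)*(d^2 + 4*d) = d*(d - 5)*(d + 2)*(d + 4)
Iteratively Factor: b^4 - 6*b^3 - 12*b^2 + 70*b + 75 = (b - 5)*(b^3 - b^2 - 17*b - 15) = (b - 5)*(b + 3)*(b^2 - 4*b - 5) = (b - 5)^2*(b + 3)*(b + 1)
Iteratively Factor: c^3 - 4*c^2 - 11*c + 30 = (c + 3)*(c^2 - 7*c + 10) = (c - 2)*(c + 3)*(c - 5)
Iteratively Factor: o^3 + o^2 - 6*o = (o)*(o^2 + o - 6) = o*(o + 3)*(o - 2)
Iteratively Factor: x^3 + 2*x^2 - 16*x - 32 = (x + 2)*(x^2 - 16) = (x - 4)*(x + 2)*(x + 4)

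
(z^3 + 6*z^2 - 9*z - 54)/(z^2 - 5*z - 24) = (z^2 + 3*z - 18)/(z - 8)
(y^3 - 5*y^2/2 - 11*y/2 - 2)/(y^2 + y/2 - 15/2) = (2*y^3 - 5*y^2 - 11*y - 4)/(2*y^2 + y - 15)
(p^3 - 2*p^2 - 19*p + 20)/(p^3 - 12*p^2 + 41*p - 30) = (p + 4)/(p - 6)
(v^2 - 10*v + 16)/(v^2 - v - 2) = (v - 8)/(v + 1)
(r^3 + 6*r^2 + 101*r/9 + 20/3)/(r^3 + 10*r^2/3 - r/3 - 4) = (r + 5/3)/(r - 1)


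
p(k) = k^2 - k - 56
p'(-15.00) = -31.00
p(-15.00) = 184.00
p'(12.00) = 23.00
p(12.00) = 76.00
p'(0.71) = 0.42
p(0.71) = -56.21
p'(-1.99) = -4.98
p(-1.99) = -50.05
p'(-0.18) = -1.36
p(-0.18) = -55.79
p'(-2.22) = -5.44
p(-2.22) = -48.85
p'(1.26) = 1.52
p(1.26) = -55.67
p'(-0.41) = -1.82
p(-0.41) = -55.42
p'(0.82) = 0.64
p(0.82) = -56.15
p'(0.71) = 0.42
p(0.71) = -56.21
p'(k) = 2*k - 1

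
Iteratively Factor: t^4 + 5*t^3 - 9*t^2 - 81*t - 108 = (t - 4)*(t^3 + 9*t^2 + 27*t + 27) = (t - 4)*(t + 3)*(t^2 + 6*t + 9) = (t - 4)*(t + 3)^2*(t + 3)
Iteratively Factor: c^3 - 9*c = (c - 3)*(c^2 + 3*c) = c*(c - 3)*(c + 3)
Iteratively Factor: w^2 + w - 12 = (w + 4)*(w - 3)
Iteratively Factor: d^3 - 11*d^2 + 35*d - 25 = (d - 5)*(d^2 - 6*d + 5) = (d - 5)^2*(d - 1)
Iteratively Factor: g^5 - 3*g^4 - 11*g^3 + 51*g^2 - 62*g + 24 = (g - 2)*(g^4 - g^3 - 13*g^2 + 25*g - 12) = (g - 2)*(g + 4)*(g^3 - 5*g^2 + 7*g - 3) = (g - 3)*(g - 2)*(g + 4)*(g^2 - 2*g + 1) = (g - 3)*(g - 2)*(g - 1)*(g + 4)*(g - 1)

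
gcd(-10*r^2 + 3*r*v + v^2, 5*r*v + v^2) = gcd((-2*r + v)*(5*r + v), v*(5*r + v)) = 5*r + v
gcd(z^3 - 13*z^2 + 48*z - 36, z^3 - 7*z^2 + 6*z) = z^2 - 7*z + 6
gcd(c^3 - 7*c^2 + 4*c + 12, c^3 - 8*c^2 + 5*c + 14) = c^2 - c - 2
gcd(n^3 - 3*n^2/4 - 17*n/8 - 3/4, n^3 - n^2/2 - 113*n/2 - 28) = n + 1/2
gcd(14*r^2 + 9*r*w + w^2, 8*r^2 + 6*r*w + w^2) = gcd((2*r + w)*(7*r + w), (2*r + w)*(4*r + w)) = 2*r + w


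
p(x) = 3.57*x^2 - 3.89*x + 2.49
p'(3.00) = 17.53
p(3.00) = 22.95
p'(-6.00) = -46.73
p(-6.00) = 154.35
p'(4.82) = 30.52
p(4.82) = 66.68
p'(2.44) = 13.53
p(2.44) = 14.25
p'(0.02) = -3.75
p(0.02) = 2.41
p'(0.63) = 0.61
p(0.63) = 1.46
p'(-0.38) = -6.60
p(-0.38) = 4.48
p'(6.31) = 41.16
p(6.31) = 120.09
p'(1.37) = 5.89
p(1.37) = 3.86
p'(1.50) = 6.82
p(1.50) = 4.69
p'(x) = 7.14*x - 3.89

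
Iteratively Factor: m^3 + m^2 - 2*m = (m)*(m^2 + m - 2) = m*(m + 2)*(m - 1)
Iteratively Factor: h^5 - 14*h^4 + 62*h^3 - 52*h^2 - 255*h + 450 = (h - 3)*(h^4 - 11*h^3 + 29*h^2 + 35*h - 150) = (h - 5)*(h - 3)*(h^3 - 6*h^2 - h + 30) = (h - 5)*(h - 3)^2*(h^2 - 3*h - 10) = (h - 5)^2*(h - 3)^2*(h + 2)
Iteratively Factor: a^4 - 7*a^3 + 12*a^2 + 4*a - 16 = (a - 2)*(a^3 - 5*a^2 + 2*a + 8) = (a - 4)*(a - 2)*(a^2 - a - 2) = (a - 4)*(a - 2)*(a + 1)*(a - 2)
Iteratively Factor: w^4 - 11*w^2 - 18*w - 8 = (w + 1)*(w^3 - w^2 - 10*w - 8) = (w - 4)*(w + 1)*(w^2 + 3*w + 2) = (w - 4)*(w + 1)^2*(w + 2)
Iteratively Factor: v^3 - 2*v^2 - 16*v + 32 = (v - 4)*(v^2 + 2*v - 8) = (v - 4)*(v + 4)*(v - 2)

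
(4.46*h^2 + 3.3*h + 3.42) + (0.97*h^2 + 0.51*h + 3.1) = 5.43*h^2 + 3.81*h + 6.52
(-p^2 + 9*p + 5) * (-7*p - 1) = 7*p^3 - 62*p^2 - 44*p - 5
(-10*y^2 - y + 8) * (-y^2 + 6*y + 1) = 10*y^4 - 59*y^3 - 24*y^2 + 47*y + 8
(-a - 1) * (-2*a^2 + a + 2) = 2*a^3 + a^2 - 3*a - 2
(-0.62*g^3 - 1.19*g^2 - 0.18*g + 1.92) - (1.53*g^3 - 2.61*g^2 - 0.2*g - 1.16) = -2.15*g^3 + 1.42*g^2 + 0.02*g + 3.08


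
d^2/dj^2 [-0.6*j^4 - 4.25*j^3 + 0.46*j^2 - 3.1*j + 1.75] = -7.2*j^2 - 25.5*j + 0.92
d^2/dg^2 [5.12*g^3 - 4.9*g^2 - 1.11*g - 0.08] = 30.72*g - 9.8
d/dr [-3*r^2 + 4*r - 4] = 4 - 6*r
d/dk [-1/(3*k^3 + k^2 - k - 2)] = (9*k^2 + 2*k - 1)/(3*k^3 + k^2 - k - 2)^2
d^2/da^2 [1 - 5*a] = 0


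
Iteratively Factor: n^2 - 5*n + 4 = (n - 1)*(n - 4)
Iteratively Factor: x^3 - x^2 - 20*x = (x + 4)*(x^2 - 5*x) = (x - 5)*(x + 4)*(x)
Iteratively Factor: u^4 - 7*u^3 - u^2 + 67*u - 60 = (u - 5)*(u^3 - 2*u^2 - 11*u + 12) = (u - 5)*(u + 3)*(u^2 - 5*u + 4) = (u - 5)*(u - 1)*(u + 3)*(u - 4)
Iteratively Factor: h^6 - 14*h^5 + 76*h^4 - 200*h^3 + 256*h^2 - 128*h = (h - 2)*(h^5 - 12*h^4 + 52*h^3 - 96*h^2 + 64*h) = (h - 4)*(h - 2)*(h^4 - 8*h^3 + 20*h^2 - 16*h) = (h - 4)^2*(h - 2)*(h^3 - 4*h^2 + 4*h) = h*(h - 4)^2*(h - 2)*(h^2 - 4*h + 4) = h*(h - 4)^2*(h - 2)^2*(h - 2)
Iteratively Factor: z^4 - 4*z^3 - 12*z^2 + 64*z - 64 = (z - 2)*(z^3 - 2*z^2 - 16*z + 32) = (z - 2)*(z + 4)*(z^2 - 6*z + 8) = (z - 4)*(z - 2)*(z + 4)*(z - 2)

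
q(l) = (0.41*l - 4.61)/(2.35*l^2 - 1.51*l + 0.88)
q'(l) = (1.51 - 4.7*l)*(0.41*l - 4.61)/(2.35*l^2 - 1.51*l + 0.88)^2 + 0.41/(2.35*l^2 - 1.51*l + 0.88)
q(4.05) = -0.09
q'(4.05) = 0.06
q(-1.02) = -1.03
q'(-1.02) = -1.25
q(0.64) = -4.96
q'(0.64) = 8.95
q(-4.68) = -0.11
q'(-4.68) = -0.04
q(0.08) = -5.91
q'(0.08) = -8.13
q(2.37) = -0.35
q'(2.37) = 0.36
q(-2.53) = -0.29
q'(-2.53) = -0.17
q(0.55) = -5.77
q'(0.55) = 8.69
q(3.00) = -0.19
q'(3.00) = 0.16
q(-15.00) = -0.02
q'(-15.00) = -0.00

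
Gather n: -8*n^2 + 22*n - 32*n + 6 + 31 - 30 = -8*n^2 - 10*n + 7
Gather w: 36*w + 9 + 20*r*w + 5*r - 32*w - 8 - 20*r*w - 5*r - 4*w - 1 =0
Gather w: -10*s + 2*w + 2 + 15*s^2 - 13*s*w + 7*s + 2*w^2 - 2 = 15*s^2 - 3*s + 2*w^2 + w*(2 - 13*s)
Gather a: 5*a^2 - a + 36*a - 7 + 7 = 5*a^2 + 35*a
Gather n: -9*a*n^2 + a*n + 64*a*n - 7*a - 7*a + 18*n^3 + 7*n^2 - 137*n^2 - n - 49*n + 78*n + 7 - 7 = -14*a + 18*n^3 + n^2*(-9*a - 130) + n*(65*a + 28)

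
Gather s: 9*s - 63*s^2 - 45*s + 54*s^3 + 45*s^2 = 54*s^3 - 18*s^2 - 36*s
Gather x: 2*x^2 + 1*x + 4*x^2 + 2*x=6*x^2 + 3*x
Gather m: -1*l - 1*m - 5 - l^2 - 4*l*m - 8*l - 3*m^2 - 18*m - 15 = -l^2 - 9*l - 3*m^2 + m*(-4*l - 19) - 20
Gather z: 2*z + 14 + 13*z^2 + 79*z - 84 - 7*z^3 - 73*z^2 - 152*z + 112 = -7*z^3 - 60*z^2 - 71*z + 42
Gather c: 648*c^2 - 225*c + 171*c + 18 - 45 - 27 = 648*c^2 - 54*c - 54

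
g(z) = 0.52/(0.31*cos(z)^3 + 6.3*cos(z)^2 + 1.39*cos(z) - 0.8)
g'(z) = 0.52*(0.93*sin(z)*cos(z)^2 + 12.6*sin(z)*cos(z) + 1.39*sin(z))/(0.31*cos(z)^3 + 6.3*cos(z)^2 + 1.39*cos(z) - 0.8)^2 = (0.4836*cos(z)^2 + 6.552*cos(z) + 0.7228)*sin(z)/(0.31*cos(z)^3 + 6.3*cos(z)^2 + 1.39*cos(z) - 0.8)^2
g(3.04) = 0.14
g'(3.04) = -0.04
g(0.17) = 0.07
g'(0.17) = 0.03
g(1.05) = 0.35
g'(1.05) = 1.60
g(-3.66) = 0.20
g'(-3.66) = -0.35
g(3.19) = 0.14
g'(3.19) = 0.02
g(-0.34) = 0.08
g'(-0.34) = -0.06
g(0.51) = 0.10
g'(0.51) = 0.11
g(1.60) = -0.62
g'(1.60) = 0.76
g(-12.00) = 0.10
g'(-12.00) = 0.14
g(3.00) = 0.14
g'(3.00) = -0.05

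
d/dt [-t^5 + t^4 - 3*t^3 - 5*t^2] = t*(-5*t^3 + 4*t^2 - 9*t - 10)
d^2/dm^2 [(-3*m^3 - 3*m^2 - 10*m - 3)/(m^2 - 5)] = 2*(-25*m^3 - 54*m^2 - 375*m - 90)/(m^6 - 15*m^4 + 75*m^2 - 125)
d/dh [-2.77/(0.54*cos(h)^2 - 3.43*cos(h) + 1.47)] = (9.5011 - 2.9916*cos(h))*sin(h)/(0.54*cos(h)^2 - 3.43*cos(h) + 1.47)^2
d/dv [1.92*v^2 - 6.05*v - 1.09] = 3.84*v - 6.05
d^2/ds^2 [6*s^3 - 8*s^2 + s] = 36*s - 16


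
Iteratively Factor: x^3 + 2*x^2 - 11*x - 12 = (x + 4)*(x^2 - 2*x - 3) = (x - 3)*(x + 4)*(x + 1)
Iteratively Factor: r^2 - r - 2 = (r - 2)*(r + 1)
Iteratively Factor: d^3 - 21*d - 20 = (d + 4)*(d^2 - 4*d - 5) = (d + 1)*(d + 4)*(d - 5)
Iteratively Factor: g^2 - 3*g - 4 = (g + 1)*(g - 4)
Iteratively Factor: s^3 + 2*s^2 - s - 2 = (s + 1)*(s^2 + s - 2) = (s + 1)*(s + 2)*(s - 1)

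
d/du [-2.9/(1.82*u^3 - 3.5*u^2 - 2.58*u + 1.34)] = (15.834*u^2 - 20.3*u - 7.482)/(1.82*u^3 - 3.5*u^2 - 2.58*u + 1.34)^2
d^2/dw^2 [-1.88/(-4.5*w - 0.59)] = 76.14/(4.5*w + 0.59)^3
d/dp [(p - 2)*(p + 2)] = 2*p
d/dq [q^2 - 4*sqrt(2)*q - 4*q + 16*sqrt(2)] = 2*q - 4*sqrt(2) - 4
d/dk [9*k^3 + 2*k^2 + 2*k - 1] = 27*k^2 + 4*k + 2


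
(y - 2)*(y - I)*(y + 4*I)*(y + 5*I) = y^4 - 2*y^3 + 8*I*y^3 - 11*y^2 - 16*I*y^2 + 22*y + 20*I*y - 40*I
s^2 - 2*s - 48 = (s - 8)*(s + 6)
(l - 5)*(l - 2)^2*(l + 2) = l^4 - 7*l^3 + 6*l^2 + 28*l - 40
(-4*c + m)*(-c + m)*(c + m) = 4*c^3 - c^2*m - 4*c*m^2 + m^3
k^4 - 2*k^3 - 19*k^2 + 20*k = k*(k - 5)*(k - 1)*(k + 4)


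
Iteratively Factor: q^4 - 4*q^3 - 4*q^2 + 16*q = (q - 2)*(q^3 - 2*q^2 - 8*q) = q*(q - 2)*(q^2 - 2*q - 8) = q*(q - 4)*(q - 2)*(q + 2)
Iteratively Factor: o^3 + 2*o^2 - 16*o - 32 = (o + 2)*(o^2 - 16) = (o + 2)*(o + 4)*(o - 4)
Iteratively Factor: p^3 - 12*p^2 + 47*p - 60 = (p - 4)*(p^2 - 8*p + 15) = (p - 5)*(p - 4)*(p - 3)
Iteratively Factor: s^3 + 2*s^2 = (s)*(s^2 + 2*s) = s^2*(s + 2)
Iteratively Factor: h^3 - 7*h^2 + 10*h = (h - 2)*(h^2 - 5*h) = (h - 5)*(h - 2)*(h)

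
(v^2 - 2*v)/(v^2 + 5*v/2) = 2*(v - 2)/(2*v + 5)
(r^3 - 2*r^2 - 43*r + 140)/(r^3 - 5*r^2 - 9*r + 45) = (r^2 + 3*r - 28)/(r^2 - 9)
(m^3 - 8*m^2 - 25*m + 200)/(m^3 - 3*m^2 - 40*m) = (m - 5)/m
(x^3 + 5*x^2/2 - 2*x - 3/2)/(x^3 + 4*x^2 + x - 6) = (x + 1/2)/(x + 2)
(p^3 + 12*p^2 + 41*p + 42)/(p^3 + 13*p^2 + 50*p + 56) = (p + 3)/(p + 4)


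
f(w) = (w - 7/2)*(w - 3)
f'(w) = 2*w - 13/2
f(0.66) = 6.65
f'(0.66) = -5.18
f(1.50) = 3.00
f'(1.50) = -3.50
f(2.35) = 0.75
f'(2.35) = -1.80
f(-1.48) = 22.31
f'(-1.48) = -9.46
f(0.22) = 9.12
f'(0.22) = -6.06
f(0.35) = 8.35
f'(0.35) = -5.80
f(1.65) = 2.50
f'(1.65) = -3.20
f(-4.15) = 54.70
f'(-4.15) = -14.80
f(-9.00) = 150.00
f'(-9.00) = -24.50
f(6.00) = 7.50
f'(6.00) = 5.50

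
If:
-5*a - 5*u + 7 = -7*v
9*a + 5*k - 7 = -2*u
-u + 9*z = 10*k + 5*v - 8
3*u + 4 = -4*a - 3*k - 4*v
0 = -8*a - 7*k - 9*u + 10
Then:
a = -472/533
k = 133/41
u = -333/533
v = -1108/533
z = 7153/4797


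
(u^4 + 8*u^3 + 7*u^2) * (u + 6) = u^5 + 14*u^4 + 55*u^3 + 42*u^2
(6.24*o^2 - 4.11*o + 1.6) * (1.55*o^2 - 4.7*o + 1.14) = 9.672*o^4 - 35.6985*o^3 + 28.9106*o^2 - 12.2054*o + 1.824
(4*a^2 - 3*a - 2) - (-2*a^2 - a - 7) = 6*a^2 - 2*a + 5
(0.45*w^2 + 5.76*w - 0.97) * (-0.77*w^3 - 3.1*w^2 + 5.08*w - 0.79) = -0.3465*w^5 - 5.8302*w^4 - 14.8231*w^3 + 31.9123*w^2 - 9.478*w + 0.7663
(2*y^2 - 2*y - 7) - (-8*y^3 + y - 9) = 8*y^3 + 2*y^2 - 3*y + 2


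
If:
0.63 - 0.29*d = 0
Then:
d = 2.17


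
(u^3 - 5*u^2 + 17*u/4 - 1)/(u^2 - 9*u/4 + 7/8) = 2*(2*u^2 - 9*u + 4)/(4*u - 7)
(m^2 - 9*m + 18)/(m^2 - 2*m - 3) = (m - 6)/(m + 1)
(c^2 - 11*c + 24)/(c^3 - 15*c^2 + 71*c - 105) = (c - 8)/(c^2 - 12*c + 35)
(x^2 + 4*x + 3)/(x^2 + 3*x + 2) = (x + 3)/(x + 2)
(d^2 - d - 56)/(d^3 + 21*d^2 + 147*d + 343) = (d - 8)/(d^2 + 14*d + 49)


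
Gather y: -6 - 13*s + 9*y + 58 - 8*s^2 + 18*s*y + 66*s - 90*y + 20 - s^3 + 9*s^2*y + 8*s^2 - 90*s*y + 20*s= -s^3 + 73*s + y*(9*s^2 - 72*s - 81) + 72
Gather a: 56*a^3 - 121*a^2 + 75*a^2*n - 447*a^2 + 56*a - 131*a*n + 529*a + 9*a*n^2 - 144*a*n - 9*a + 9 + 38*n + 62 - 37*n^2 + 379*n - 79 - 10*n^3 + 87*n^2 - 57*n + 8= 56*a^3 + a^2*(75*n - 568) + a*(9*n^2 - 275*n + 576) - 10*n^3 + 50*n^2 + 360*n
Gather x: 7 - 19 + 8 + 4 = 0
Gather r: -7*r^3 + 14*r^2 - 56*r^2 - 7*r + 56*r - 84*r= -7*r^3 - 42*r^2 - 35*r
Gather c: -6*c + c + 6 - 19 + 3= -5*c - 10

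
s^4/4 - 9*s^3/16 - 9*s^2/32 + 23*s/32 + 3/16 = (s/4 + 1/4)*(s - 2)*(s - 3/2)*(s + 1/4)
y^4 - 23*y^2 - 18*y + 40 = (y - 5)*(y - 1)*(y + 2)*(y + 4)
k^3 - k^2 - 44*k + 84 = (k - 6)*(k - 2)*(k + 7)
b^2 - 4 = (b - 2)*(b + 2)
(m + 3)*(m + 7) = m^2 + 10*m + 21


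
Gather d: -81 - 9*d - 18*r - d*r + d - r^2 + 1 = d*(-r - 8) - r^2 - 18*r - 80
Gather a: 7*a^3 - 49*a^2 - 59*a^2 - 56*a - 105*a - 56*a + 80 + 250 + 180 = 7*a^3 - 108*a^2 - 217*a + 510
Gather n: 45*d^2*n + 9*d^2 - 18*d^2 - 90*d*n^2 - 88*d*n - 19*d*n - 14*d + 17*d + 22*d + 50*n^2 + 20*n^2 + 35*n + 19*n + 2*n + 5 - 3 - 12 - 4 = -9*d^2 + 25*d + n^2*(70 - 90*d) + n*(45*d^2 - 107*d + 56) - 14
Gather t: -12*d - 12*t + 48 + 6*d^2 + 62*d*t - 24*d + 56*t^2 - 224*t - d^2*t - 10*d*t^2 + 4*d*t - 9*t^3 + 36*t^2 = 6*d^2 - 36*d - 9*t^3 + t^2*(92 - 10*d) + t*(-d^2 + 66*d - 236) + 48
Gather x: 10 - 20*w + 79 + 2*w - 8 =81 - 18*w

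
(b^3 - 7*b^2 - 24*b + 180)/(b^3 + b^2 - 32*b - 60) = (b - 6)/(b + 2)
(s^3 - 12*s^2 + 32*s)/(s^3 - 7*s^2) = (s^2 - 12*s + 32)/(s*(s - 7))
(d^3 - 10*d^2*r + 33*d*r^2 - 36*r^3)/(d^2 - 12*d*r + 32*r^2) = (-d^2 + 6*d*r - 9*r^2)/(-d + 8*r)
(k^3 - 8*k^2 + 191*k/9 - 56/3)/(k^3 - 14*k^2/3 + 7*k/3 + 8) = (k - 7/3)/(k + 1)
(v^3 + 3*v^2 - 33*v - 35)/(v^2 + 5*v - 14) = (v^2 - 4*v - 5)/(v - 2)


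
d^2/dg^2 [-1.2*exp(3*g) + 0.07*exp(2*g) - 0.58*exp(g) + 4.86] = (-10.8*exp(2*g) + 0.28*exp(g) - 0.58)*exp(g)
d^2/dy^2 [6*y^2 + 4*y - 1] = 12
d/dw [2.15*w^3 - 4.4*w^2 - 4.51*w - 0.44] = 6.45*w^2 - 8.8*w - 4.51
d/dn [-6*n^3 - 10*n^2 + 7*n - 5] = -18*n^2 - 20*n + 7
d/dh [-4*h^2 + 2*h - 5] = 2 - 8*h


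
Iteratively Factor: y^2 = (y)*(y)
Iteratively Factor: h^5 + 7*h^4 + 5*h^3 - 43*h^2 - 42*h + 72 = (h + 3)*(h^4 + 4*h^3 - 7*h^2 - 22*h + 24) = (h - 1)*(h + 3)*(h^3 + 5*h^2 - 2*h - 24) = (h - 2)*(h - 1)*(h + 3)*(h^2 + 7*h + 12) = (h - 2)*(h - 1)*(h + 3)^2*(h + 4)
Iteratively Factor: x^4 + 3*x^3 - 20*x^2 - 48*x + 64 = (x - 4)*(x^3 + 7*x^2 + 8*x - 16) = (x - 4)*(x - 1)*(x^2 + 8*x + 16) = (x - 4)*(x - 1)*(x + 4)*(x + 4)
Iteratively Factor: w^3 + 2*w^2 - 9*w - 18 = (w - 3)*(w^2 + 5*w + 6) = (w - 3)*(w + 3)*(w + 2)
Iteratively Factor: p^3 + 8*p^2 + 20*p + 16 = (p + 4)*(p^2 + 4*p + 4) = (p + 2)*(p + 4)*(p + 2)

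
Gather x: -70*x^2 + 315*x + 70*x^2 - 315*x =0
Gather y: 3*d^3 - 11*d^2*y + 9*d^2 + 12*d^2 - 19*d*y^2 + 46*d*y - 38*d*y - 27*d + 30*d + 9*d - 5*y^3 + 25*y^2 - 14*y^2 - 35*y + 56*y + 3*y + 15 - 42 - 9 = 3*d^3 + 21*d^2 + 12*d - 5*y^3 + y^2*(11 - 19*d) + y*(-11*d^2 + 8*d + 24) - 36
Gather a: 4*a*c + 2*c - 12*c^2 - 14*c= 4*a*c - 12*c^2 - 12*c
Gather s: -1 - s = -s - 1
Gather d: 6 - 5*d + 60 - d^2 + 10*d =-d^2 + 5*d + 66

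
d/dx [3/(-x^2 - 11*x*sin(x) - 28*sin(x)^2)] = 3*(11*x*cos(x) + 2*x + 11*sin(x) + 28*sin(2*x))/((x + 4*sin(x))^2*(x + 7*sin(x))^2)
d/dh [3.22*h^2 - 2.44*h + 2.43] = 6.44*h - 2.44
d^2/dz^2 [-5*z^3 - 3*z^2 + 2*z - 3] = -30*z - 6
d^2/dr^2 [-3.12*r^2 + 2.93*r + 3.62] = -6.24000000000000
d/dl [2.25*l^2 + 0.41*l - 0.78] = 4.5*l + 0.41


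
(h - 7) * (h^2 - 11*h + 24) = h^3 - 18*h^2 + 101*h - 168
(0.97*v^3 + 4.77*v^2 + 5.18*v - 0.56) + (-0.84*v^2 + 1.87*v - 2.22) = 0.97*v^3 + 3.93*v^2 + 7.05*v - 2.78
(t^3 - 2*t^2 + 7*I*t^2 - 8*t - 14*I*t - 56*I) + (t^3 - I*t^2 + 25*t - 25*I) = 2*t^3 - 2*t^2 + 6*I*t^2 + 17*t - 14*I*t - 81*I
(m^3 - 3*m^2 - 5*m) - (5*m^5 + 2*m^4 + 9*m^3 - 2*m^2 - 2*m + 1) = -5*m^5 - 2*m^4 - 8*m^3 - m^2 - 3*m - 1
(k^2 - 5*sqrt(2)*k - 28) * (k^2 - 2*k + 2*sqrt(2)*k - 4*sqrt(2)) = k^4 - 3*sqrt(2)*k^3 - 2*k^3 - 48*k^2 + 6*sqrt(2)*k^2 - 56*sqrt(2)*k + 96*k + 112*sqrt(2)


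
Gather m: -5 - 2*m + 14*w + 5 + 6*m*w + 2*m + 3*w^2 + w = 6*m*w + 3*w^2 + 15*w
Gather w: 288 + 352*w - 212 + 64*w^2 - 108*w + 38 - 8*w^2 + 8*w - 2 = 56*w^2 + 252*w + 112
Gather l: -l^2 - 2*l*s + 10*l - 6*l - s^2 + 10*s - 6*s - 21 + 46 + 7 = -l^2 + l*(4 - 2*s) - s^2 + 4*s + 32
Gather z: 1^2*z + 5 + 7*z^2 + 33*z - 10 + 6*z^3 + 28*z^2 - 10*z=6*z^3 + 35*z^2 + 24*z - 5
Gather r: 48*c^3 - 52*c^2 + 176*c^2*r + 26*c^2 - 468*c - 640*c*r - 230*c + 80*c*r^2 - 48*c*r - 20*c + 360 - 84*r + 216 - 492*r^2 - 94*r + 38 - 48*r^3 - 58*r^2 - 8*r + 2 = 48*c^3 - 26*c^2 - 718*c - 48*r^3 + r^2*(80*c - 550) + r*(176*c^2 - 688*c - 186) + 616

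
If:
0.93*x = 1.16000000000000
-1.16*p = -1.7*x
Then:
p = 1.83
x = 1.25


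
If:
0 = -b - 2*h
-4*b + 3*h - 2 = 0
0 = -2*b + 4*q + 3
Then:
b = -4/11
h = 2/11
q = -41/44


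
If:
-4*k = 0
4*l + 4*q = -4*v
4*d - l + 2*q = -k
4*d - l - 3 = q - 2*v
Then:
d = 3/4 - 3*v/4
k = 0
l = 1 - 5*v/3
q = 2*v/3 - 1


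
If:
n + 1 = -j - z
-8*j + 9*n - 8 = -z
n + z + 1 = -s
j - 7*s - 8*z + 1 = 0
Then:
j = -18/11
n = -63/88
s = -18/11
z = 119/88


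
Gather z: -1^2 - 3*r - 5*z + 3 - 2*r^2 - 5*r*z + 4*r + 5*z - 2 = -2*r^2 - 5*r*z + r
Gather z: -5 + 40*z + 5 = 40*z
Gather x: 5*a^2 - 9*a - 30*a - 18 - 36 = 5*a^2 - 39*a - 54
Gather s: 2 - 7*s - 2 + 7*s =0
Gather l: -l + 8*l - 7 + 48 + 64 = 7*l + 105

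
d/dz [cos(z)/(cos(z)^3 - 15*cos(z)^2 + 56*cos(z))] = (2*cos(z) - 15)*sin(z)/(cos(z)^2 - 15*cos(z) + 56)^2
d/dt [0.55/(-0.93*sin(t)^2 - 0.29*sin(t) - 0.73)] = (1.023*sin(t) + 0.1595)*cos(t)/(0.93*sin(t)^2 + 0.29*sin(t) + 0.73)^2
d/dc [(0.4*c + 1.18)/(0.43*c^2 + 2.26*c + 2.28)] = (0.172*c^2 + 0.904*c - (0.4*c + 1.18)*(0.86*c + 2.26) + 0.912)/(0.43*c^2 + 2.26*c + 2.28)^2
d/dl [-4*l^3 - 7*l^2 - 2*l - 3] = -12*l^2 - 14*l - 2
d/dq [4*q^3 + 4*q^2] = 4*q*(3*q + 2)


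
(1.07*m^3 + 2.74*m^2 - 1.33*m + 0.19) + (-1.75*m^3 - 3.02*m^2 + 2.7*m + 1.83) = -0.68*m^3 - 0.28*m^2 + 1.37*m + 2.02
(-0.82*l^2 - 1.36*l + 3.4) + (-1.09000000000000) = -0.82*l^2 - 1.36*l + 2.31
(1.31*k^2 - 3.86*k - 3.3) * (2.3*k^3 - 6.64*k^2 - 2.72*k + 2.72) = 3.013*k^5 - 17.5764*k^4 + 14.4772*k^3 + 35.9744*k^2 - 1.5232*k - 8.976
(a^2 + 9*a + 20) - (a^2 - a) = 10*a + 20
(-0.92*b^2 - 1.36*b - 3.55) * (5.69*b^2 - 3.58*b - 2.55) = -5.2348*b^4 - 4.4448*b^3 - 12.9847*b^2 + 16.177*b + 9.0525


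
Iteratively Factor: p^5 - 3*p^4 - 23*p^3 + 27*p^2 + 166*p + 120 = (p - 4)*(p^4 + p^3 - 19*p^2 - 49*p - 30) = (p - 5)*(p - 4)*(p^3 + 6*p^2 + 11*p + 6) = (p - 5)*(p - 4)*(p + 3)*(p^2 + 3*p + 2) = (p - 5)*(p - 4)*(p + 1)*(p + 3)*(p + 2)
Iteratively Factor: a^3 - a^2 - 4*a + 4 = (a - 1)*(a^2 - 4) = (a - 2)*(a - 1)*(a + 2)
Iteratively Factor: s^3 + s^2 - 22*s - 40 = (s + 4)*(s^2 - 3*s - 10) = (s + 2)*(s + 4)*(s - 5)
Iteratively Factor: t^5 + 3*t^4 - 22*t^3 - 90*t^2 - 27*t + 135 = (t + 3)*(t^4 - 22*t^2 - 24*t + 45) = (t + 3)^2*(t^3 - 3*t^2 - 13*t + 15) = (t + 3)^3*(t^2 - 6*t + 5) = (t - 5)*(t + 3)^3*(t - 1)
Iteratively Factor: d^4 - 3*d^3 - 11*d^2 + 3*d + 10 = (d + 2)*(d^3 - 5*d^2 - d + 5) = (d - 5)*(d + 2)*(d^2 - 1) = (d - 5)*(d - 1)*(d + 2)*(d + 1)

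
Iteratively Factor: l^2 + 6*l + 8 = (l + 4)*(l + 2)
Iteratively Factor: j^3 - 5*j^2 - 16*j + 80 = (j - 5)*(j^2 - 16) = (j - 5)*(j - 4)*(j + 4)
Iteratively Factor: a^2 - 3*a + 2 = (a - 2)*(a - 1)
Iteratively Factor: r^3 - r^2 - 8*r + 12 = (r + 3)*(r^2 - 4*r + 4) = (r - 2)*(r + 3)*(r - 2)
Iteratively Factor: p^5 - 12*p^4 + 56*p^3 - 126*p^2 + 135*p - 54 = (p - 3)*(p^4 - 9*p^3 + 29*p^2 - 39*p + 18) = (p - 3)^2*(p^3 - 6*p^2 + 11*p - 6) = (p - 3)^2*(p - 1)*(p^2 - 5*p + 6) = (p - 3)^3*(p - 1)*(p - 2)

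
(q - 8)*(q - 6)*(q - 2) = q^3 - 16*q^2 + 76*q - 96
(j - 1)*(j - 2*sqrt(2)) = j^2 - 2*sqrt(2)*j - j + 2*sqrt(2)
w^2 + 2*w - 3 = (w - 1)*(w + 3)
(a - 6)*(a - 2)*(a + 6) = a^3 - 2*a^2 - 36*a + 72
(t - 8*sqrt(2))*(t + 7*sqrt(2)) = t^2 - sqrt(2)*t - 112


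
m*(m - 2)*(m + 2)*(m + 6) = m^4 + 6*m^3 - 4*m^2 - 24*m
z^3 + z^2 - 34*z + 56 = (z - 4)*(z - 2)*(z + 7)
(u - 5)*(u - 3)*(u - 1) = u^3 - 9*u^2 + 23*u - 15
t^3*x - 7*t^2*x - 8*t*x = t*(t - 8)*(t*x + x)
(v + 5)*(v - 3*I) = v^2 + 5*v - 3*I*v - 15*I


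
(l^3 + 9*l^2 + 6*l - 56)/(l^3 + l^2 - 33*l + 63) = (l^2 + 2*l - 8)/(l^2 - 6*l + 9)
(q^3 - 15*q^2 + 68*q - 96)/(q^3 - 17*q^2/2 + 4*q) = 2*(q^2 - 7*q + 12)/(q*(2*q - 1))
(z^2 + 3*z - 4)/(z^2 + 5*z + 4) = (z - 1)/(z + 1)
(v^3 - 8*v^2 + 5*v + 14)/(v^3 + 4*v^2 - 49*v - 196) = (v^2 - v - 2)/(v^2 + 11*v + 28)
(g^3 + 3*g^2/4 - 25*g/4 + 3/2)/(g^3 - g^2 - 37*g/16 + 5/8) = 4*(g + 3)/(4*g + 5)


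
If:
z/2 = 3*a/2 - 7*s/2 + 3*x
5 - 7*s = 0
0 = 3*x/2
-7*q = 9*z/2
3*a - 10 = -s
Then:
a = 65/21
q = -135/49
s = 5/7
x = 0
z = 30/7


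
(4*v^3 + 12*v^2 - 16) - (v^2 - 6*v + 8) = 4*v^3 + 11*v^2 + 6*v - 24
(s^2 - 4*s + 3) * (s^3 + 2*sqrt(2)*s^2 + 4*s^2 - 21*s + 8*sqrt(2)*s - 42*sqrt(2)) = s^5 + 2*sqrt(2)*s^4 - 34*s^3 - 68*sqrt(2)*s^2 + 96*s^2 - 63*s + 192*sqrt(2)*s - 126*sqrt(2)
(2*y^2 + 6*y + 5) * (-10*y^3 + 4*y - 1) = -20*y^5 - 60*y^4 - 42*y^3 + 22*y^2 + 14*y - 5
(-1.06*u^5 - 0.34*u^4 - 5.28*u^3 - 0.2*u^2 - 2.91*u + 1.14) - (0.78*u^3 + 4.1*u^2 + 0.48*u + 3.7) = -1.06*u^5 - 0.34*u^4 - 6.06*u^3 - 4.3*u^2 - 3.39*u - 2.56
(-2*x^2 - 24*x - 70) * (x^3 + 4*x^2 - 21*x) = -2*x^5 - 32*x^4 - 124*x^3 + 224*x^2 + 1470*x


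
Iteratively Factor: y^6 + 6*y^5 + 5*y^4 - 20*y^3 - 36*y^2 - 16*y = (y + 4)*(y^5 + 2*y^4 - 3*y^3 - 8*y^2 - 4*y) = (y - 2)*(y + 4)*(y^4 + 4*y^3 + 5*y^2 + 2*y) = (y - 2)*(y + 1)*(y + 4)*(y^3 + 3*y^2 + 2*y) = (y - 2)*(y + 1)*(y + 2)*(y + 4)*(y^2 + y) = (y - 2)*(y + 1)^2*(y + 2)*(y + 4)*(y)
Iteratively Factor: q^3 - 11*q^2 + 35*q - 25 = (q - 5)*(q^2 - 6*q + 5) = (q - 5)^2*(q - 1)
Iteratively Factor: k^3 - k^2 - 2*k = (k - 2)*(k^2 + k) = k*(k - 2)*(k + 1)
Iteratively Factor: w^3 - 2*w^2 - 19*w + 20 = (w - 1)*(w^2 - w - 20) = (w - 5)*(w - 1)*(w + 4)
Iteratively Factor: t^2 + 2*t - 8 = (t + 4)*(t - 2)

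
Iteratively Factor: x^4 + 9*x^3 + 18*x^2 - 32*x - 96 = (x - 2)*(x^3 + 11*x^2 + 40*x + 48) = (x - 2)*(x + 3)*(x^2 + 8*x + 16) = (x - 2)*(x + 3)*(x + 4)*(x + 4)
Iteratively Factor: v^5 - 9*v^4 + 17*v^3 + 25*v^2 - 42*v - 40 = (v - 5)*(v^4 - 4*v^3 - 3*v^2 + 10*v + 8) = (v - 5)*(v + 1)*(v^3 - 5*v^2 + 2*v + 8) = (v - 5)*(v + 1)^2*(v^2 - 6*v + 8) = (v - 5)*(v - 2)*(v + 1)^2*(v - 4)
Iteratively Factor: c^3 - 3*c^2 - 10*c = (c + 2)*(c^2 - 5*c) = c*(c + 2)*(c - 5)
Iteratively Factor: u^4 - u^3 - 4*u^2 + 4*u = (u - 2)*(u^3 + u^2 - 2*u) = (u - 2)*(u + 2)*(u^2 - u) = u*(u - 2)*(u + 2)*(u - 1)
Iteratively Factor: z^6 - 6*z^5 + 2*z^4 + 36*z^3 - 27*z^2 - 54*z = (z - 3)*(z^5 - 3*z^4 - 7*z^3 + 15*z^2 + 18*z) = (z - 3)^2*(z^4 - 7*z^2 - 6*z) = (z - 3)^2*(z + 1)*(z^3 - z^2 - 6*z) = z*(z - 3)^2*(z + 1)*(z^2 - z - 6) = z*(z - 3)^2*(z + 1)*(z + 2)*(z - 3)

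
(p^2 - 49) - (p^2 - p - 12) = p - 37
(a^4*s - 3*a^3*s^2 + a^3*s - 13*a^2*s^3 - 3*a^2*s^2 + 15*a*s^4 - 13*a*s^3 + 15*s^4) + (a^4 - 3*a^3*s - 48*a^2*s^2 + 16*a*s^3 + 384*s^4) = a^4*s + a^4 - 3*a^3*s^2 - 2*a^3*s - 13*a^2*s^3 - 51*a^2*s^2 + 15*a*s^4 + 3*a*s^3 + 399*s^4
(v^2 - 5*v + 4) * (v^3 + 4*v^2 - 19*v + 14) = v^5 - v^4 - 35*v^3 + 125*v^2 - 146*v + 56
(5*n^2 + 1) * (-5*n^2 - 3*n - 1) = -25*n^4 - 15*n^3 - 10*n^2 - 3*n - 1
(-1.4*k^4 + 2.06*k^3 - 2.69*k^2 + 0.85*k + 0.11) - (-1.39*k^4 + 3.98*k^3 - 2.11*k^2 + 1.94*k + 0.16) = -0.01*k^4 - 1.92*k^3 - 0.58*k^2 - 1.09*k - 0.05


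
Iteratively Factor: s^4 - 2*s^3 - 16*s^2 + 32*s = (s)*(s^3 - 2*s^2 - 16*s + 32) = s*(s - 4)*(s^2 + 2*s - 8) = s*(s - 4)*(s - 2)*(s + 4)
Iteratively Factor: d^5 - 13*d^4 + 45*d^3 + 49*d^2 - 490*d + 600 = (d - 4)*(d^4 - 9*d^3 + 9*d^2 + 85*d - 150) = (d - 5)*(d - 4)*(d^3 - 4*d^2 - 11*d + 30) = (d - 5)^2*(d - 4)*(d^2 + d - 6) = (d - 5)^2*(d - 4)*(d - 2)*(d + 3)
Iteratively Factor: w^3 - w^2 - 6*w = (w + 2)*(w^2 - 3*w) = (w - 3)*(w + 2)*(w)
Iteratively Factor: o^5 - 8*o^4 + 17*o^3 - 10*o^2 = (o - 5)*(o^4 - 3*o^3 + 2*o^2) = (o - 5)*(o - 2)*(o^3 - o^2) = o*(o - 5)*(o - 2)*(o^2 - o) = o^2*(o - 5)*(o - 2)*(o - 1)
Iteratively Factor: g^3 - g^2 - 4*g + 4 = (g + 2)*(g^2 - 3*g + 2) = (g - 1)*(g + 2)*(g - 2)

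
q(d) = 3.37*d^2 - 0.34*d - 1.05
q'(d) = 6.74*d - 0.34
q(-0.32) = -0.60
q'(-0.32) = -2.50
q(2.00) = 11.75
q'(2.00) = 13.14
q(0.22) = -0.96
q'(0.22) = 1.14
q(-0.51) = -0.00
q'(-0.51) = -3.78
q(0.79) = 0.78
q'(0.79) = 4.98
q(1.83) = 9.61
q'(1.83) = 11.99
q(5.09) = 84.53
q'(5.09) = 33.97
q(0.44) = -0.55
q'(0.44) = 2.63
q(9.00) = 268.86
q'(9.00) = 60.32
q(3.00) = 28.26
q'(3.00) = 19.88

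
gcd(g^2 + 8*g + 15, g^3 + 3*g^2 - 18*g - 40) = g + 5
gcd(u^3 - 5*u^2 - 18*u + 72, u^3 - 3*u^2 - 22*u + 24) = u^2 - 2*u - 24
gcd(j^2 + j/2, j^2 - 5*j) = j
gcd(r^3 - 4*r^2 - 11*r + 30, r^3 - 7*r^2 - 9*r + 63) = r + 3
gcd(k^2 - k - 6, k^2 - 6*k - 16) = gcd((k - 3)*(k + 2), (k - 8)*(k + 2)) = k + 2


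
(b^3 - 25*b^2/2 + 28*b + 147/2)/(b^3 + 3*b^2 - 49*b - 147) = (2*b^2 - 11*b - 21)/(2*(b^2 + 10*b + 21))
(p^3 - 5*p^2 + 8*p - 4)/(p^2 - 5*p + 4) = (p^2 - 4*p + 4)/(p - 4)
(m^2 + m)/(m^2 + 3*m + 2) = m/(m + 2)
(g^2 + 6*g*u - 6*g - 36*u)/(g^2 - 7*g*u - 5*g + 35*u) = (g^2 + 6*g*u - 6*g - 36*u)/(g^2 - 7*g*u - 5*g + 35*u)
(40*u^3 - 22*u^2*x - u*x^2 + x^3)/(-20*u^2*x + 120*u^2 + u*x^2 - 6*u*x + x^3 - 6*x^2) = (-2*u + x)/(x - 6)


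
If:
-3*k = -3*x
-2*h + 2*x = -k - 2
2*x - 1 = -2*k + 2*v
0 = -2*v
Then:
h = 11/8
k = 1/4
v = 0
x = 1/4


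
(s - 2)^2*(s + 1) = s^3 - 3*s^2 + 4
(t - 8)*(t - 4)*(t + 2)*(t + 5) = t^4 - 5*t^3 - 42*t^2 + 104*t + 320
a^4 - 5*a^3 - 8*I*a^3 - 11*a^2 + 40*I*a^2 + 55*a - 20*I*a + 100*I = (a - 5)*(a - 5*I)*(a - 4*I)*(a + I)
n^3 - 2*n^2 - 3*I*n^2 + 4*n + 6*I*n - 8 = (n - 2)*(n - 4*I)*(n + I)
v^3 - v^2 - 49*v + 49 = (v - 7)*(v - 1)*(v + 7)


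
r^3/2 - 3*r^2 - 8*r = r*(r/2 + 1)*(r - 8)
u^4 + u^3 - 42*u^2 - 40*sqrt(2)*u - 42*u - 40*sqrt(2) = (u + 1)*(u - 5*sqrt(2))*(u + sqrt(2))*(u + 4*sqrt(2))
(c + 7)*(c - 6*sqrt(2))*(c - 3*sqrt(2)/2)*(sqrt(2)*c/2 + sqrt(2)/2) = sqrt(2)*c^4/2 - 15*c^3/2 + 4*sqrt(2)*c^3 - 60*c^2 + 25*sqrt(2)*c^2/2 - 105*c/2 + 72*sqrt(2)*c + 63*sqrt(2)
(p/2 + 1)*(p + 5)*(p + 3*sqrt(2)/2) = p^3/2 + 3*sqrt(2)*p^2/4 + 7*p^2/2 + 5*p + 21*sqrt(2)*p/4 + 15*sqrt(2)/2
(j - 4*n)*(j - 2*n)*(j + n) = j^3 - 5*j^2*n + 2*j*n^2 + 8*n^3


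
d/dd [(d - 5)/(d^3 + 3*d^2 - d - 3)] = (d^3 + 3*d^2 - d - (d - 5)*(3*d^2 + 6*d - 1) - 3)/(d^3 + 3*d^2 - d - 3)^2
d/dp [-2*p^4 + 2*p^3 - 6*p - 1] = -8*p^3 + 6*p^2 - 6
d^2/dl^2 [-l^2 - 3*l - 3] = -2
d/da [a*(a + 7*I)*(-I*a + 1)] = -3*I*a^2 + 16*a + 7*I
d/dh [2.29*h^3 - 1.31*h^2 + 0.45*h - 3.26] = 6.87*h^2 - 2.62*h + 0.45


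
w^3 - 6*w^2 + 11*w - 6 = (w - 3)*(w - 2)*(w - 1)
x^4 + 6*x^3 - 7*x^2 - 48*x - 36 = (x - 3)*(x + 1)*(x + 2)*(x + 6)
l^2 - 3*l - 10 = (l - 5)*(l + 2)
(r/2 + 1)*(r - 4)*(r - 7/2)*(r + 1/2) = r^4/2 - 5*r^3/2 - 15*r^2/8 + 55*r/4 + 7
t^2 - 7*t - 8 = (t - 8)*(t + 1)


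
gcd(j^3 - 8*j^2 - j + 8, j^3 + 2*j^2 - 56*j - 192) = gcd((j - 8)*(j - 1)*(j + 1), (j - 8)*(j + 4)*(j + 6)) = j - 8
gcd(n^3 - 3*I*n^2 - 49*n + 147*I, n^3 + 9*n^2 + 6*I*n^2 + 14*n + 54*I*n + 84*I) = n + 7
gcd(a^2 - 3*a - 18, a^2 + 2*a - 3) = a + 3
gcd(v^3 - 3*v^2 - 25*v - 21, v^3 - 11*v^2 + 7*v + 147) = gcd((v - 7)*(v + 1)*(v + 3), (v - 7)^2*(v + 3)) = v^2 - 4*v - 21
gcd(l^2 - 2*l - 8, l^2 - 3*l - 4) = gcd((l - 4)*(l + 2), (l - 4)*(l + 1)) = l - 4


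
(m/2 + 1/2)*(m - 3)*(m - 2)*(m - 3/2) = m^4/2 - 11*m^3/4 + 7*m^2/2 + 9*m/4 - 9/2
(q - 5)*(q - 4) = q^2 - 9*q + 20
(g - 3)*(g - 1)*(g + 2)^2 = g^4 - 9*g^2 - 4*g + 12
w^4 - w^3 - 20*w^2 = w^2*(w - 5)*(w + 4)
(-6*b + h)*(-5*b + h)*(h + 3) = 30*b^2*h + 90*b^2 - 11*b*h^2 - 33*b*h + h^3 + 3*h^2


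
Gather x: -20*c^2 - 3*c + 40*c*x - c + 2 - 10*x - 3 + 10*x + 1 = -20*c^2 + 40*c*x - 4*c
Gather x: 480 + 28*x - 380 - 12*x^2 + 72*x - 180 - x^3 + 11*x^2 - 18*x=-x^3 - x^2 + 82*x - 80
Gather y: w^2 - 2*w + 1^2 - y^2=w^2 - 2*w - y^2 + 1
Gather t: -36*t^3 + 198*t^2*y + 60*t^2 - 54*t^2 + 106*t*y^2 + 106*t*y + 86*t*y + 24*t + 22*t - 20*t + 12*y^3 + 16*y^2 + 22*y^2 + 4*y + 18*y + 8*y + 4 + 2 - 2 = -36*t^3 + t^2*(198*y + 6) + t*(106*y^2 + 192*y + 26) + 12*y^3 + 38*y^2 + 30*y + 4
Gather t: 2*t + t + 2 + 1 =3*t + 3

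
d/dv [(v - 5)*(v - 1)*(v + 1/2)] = 3*v^2 - 11*v + 2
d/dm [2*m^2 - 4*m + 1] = 4*m - 4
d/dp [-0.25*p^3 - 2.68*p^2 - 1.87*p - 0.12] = -0.75*p^2 - 5.36*p - 1.87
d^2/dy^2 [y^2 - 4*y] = 2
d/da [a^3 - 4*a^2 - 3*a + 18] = 3*a^2 - 8*a - 3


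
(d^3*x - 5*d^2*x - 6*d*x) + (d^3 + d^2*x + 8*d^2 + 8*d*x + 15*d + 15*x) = d^3*x + d^3 - 4*d^2*x + 8*d^2 + 2*d*x + 15*d + 15*x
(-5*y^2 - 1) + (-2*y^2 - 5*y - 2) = -7*y^2 - 5*y - 3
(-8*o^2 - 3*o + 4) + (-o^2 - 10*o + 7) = -9*o^2 - 13*o + 11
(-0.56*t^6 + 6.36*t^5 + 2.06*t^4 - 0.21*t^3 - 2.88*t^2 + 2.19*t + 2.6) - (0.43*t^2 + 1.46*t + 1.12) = -0.56*t^6 + 6.36*t^5 + 2.06*t^4 - 0.21*t^3 - 3.31*t^2 + 0.73*t + 1.48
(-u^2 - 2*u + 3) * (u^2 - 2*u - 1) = -u^4 + 8*u^2 - 4*u - 3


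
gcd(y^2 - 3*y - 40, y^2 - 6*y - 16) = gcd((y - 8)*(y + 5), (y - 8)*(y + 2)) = y - 8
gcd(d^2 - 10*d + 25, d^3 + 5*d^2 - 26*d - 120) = d - 5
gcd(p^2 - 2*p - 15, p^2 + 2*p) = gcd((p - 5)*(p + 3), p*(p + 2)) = 1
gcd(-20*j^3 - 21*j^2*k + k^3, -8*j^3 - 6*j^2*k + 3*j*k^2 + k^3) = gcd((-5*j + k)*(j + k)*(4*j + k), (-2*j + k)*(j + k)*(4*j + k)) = 4*j^2 + 5*j*k + k^2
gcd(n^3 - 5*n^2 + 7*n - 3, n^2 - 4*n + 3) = n^2 - 4*n + 3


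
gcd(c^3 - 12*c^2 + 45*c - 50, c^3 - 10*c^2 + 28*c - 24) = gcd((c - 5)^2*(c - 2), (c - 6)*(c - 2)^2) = c - 2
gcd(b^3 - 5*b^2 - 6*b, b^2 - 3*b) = b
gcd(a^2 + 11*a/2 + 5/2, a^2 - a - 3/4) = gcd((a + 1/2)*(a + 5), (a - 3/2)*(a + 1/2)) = a + 1/2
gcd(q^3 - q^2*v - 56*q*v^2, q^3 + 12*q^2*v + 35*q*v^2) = q^2 + 7*q*v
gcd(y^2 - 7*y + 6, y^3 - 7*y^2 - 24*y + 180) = y - 6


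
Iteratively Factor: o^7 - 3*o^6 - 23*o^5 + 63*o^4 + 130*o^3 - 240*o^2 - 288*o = (o)*(o^6 - 3*o^5 - 23*o^4 + 63*o^3 + 130*o^2 - 240*o - 288) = o*(o + 4)*(o^5 - 7*o^4 + 5*o^3 + 43*o^2 - 42*o - 72) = o*(o + 1)*(o + 4)*(o^4 - 8*o^3 + 13*o^2 + 30*o - 72) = o*(o - 3)*(o + 1)*(o + 4)*(o^3 - 5*o^2 - 2*o + 24) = o*(o - 3)*(o + 1)*(o + 2)*(o + 4)*(o^2 - 7*o + 12) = o*(o - 4)*(o - 3)*(o + 1)*(o + 2)*(o + 4)*(o - 3)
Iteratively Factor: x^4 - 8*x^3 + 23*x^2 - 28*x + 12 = (x - 1)*(x^3 - 7*x^2 + 16*x - 12) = (x - 2)*(x - 1)*(x^2 - 5*x + 6) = (x - 2)^2*(x - 1)*(x - 3)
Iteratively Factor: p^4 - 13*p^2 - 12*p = (p - 4)*(p^3 + 4*p^2 + 3*p) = (p - 4)*(p + 1)*(p^2 + 3*p) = p*(p - 4)*(p + 1)*(p + 3)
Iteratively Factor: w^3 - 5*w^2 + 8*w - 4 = (w - 2)*(w^2 - 3*w + 2) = (w - 2)*(w - 1)*(w - 2)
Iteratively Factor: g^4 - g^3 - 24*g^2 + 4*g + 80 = (g + 4)*(g^3 - 5*g^2 - 4*g + 20) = (g - 2)*(g + 4)*(g^2 - 3*g - 10) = (g - 2)*(g + 2)*(g + 4)*(g - 5)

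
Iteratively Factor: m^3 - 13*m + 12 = (m - 1)*(m^2 + m - 12) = (m - 3)*(m - 1)*(m + 4)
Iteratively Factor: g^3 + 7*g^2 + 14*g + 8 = (g + 4)*(g^2 + 3*g + 2) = (g + 1)*(g + 4)*(g + 2)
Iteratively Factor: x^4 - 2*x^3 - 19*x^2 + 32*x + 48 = (x + 1)*(x^3 - 3*x^2 - 16*x + 48) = (x - 3)*(x + 1)*(x^2 - 16) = (x - 4)*(x - 3)*(x + 1)*(x + 4)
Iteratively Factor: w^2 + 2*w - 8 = (w + 4)*(w - 2)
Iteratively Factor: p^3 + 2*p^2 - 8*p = (p)*(p^2 + 2*p - 8) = p*(p - 2)*(p + 4)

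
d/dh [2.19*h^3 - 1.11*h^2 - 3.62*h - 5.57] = 6.57*h^2 - 2.22*h - 3.62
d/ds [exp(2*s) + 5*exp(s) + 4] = (2*exp(s) + 5)*exp(s)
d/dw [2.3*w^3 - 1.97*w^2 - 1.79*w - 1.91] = 6.9*w^2 - 3.94*w - 1.79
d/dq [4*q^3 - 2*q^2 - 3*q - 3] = 12*q^2 - 4*q - 3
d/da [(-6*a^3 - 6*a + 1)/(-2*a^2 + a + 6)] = (12*a^4 - 12*a^3 - 120*a^2 + 4*a - 37)/(4*a^4 - 4*a^3 - 23*a^2 + 12*a + 36)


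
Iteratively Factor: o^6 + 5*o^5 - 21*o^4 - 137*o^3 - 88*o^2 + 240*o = (o - 5)*(o^5 + 10*o^4 + 29*o^3 + 8*o^2 - 48*o) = (o - 5)*(o + 4)*(o^4 + 6*o^3 + 5*o^2 - 12*o) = (o - 5)*(o + 4)^2*(o^3 + 2*o^2 - 3*o) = (o - 5)*(o + 3)*(o + 4)^2*(o^2 - o) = (o - 5)*(o - 1)*(o + 3)*(o + 4)^2*(o)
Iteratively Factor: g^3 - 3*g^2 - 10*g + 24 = (g - 4)*(g^2 + g - 6) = (g - 4)*(g - 2)*(g + 3)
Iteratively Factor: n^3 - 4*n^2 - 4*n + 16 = (n - 2)*(n^2 - 2*n - 8) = (n - 4)*(n - 2)*(n + 2)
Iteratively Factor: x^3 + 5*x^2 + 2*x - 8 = (x - 1)*(x^2 + 6*x + 8) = (x - 1)*(x + 4)*(x + 2)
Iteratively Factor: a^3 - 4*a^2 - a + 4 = (a - 4)*(a^2 - 1) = (a - 4)*(a - 1)*(a + 1)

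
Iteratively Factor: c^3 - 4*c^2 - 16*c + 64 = (c + 4)*(c^2 - 8*c + 16) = (c - 4)*(c + 4)*(c - 4)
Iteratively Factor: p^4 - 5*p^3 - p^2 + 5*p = (p + 1)*(p^3 - 6*p^2 + 5*p) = (p - 5)*(p + 1)*(p^2 - p) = p*(p - 5)*(p + 1)*(p - 1)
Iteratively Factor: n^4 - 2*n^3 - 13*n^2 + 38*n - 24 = (n - 3)*(n^3 + n^2 - 10*n + 8) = (n - 3)*(n - 1)*(n^2 + 2*n - 8) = (n - 3)*(n - 1)*(n + 4)*(n - 2)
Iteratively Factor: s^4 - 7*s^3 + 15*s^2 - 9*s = (s - 1)*(s^3 - 6*s^2 + 9*s) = s*(s - 1)*(s^2 - 6*s + 9) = s*(s - 3)*(s - 1)*(s - 3)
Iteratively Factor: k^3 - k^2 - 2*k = (k + 1)*(k^2 - 2*k) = k*(k + 1)*(k - 2)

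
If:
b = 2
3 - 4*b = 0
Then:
No Solution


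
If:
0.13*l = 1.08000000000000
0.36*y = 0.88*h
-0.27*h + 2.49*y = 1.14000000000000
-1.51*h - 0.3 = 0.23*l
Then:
No Solution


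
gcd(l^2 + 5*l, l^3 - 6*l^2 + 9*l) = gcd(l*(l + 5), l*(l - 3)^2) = l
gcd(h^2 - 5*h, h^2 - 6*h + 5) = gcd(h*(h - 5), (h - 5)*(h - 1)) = h - 5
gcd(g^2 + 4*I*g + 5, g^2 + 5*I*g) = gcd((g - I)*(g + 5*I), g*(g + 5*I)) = g + 5*I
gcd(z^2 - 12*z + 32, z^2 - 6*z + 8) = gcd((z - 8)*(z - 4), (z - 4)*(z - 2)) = z - 4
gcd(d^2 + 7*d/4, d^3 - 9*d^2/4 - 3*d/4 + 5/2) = 1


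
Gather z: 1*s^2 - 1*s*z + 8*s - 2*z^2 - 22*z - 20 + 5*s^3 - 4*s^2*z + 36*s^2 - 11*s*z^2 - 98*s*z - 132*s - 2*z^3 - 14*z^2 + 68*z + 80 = 5*s^3 + 37*s^2 - 124*s - 2*z^3 + z^2*(-11*s - 16) + z*(-4*s^2 - 99*s + 46) + 60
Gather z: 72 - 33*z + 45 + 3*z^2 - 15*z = 3*z^2 - 48*z + 117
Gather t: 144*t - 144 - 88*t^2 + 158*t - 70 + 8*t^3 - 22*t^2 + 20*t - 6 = 8*t^3 - 110*t^2 + 322*t - 220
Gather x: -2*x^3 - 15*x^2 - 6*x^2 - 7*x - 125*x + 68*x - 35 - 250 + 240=-2*x^3 - 21*x^2 - 64*x - 45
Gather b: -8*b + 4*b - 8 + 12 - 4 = -4*b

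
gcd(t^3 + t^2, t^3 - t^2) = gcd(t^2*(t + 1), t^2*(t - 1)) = t^2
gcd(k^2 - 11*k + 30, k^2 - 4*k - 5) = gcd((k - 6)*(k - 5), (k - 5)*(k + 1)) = k - 5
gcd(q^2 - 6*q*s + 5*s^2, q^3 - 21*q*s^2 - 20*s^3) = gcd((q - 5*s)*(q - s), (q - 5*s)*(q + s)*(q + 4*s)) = q - 5*s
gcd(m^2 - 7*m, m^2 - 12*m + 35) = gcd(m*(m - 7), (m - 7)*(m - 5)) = m - 7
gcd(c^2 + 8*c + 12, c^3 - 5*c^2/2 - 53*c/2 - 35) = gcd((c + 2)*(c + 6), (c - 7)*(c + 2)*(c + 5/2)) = c + 2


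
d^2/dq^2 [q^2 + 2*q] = 2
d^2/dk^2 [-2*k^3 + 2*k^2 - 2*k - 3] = 4 - 12*k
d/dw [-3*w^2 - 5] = -6*w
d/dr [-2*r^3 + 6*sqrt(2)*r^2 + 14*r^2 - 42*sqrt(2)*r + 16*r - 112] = -6*r^2 + 12*sqrt(2)*r + 28*r - 42*sqrt(2) + 16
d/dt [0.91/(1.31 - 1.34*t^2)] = 2.4388*t/(1.34*t^2 - 1.31)^2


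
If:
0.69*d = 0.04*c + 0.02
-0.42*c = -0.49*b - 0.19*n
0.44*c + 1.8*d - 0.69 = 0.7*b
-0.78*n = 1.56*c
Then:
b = -1.74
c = -1.07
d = -0.03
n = 2.13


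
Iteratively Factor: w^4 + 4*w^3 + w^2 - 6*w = (w)*(w^3 + 4*w^2 + w - 6) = w*(w + 3)*(w^2 + w - 2) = w*(w - 1)*(w + 3)*(w + 2)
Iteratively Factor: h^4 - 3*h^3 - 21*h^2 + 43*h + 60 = (h + 1)*(h^3 - 4*h^2 - 17*h + 60) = (h + 1)*(h + 4)*(h^2 - 8*h + 15) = (h - 5)*(h + 1)*(h + 4)*(h - 3)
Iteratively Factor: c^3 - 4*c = (c - 2)*(c^2 + 2*c) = (c - 2)*(c + 2)*(c)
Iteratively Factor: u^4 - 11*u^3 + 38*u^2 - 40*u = (u)*(u^3 - 11*u^2 + 38*u - 40) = u*(u - 5)*(u^2 - 6*u + 8) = u*(u - 5)*(u - 4)*(u - 2)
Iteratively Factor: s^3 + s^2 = (s)*(s^2 + s) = s*(s + 1)*(s)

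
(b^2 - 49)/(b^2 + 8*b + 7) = (b - 7)/(b + 1)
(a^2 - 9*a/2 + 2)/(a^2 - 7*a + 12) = (a - 1/2)/(a - 3)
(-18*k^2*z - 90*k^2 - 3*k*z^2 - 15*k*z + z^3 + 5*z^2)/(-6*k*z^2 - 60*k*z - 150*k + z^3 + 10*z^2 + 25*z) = (3*k + z)/(z + 5)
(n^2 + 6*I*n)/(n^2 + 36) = n/(n - 6*I)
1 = 1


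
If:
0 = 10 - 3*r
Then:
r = 10/3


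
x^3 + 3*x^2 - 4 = (x - 1)*(x + 2)^2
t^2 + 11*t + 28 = (t + 4)*(t + 7)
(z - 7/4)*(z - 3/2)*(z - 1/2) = z^3 - 15*z^2/4 + 17*z/4 - 21/16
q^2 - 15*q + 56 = (q - 8)*(q - 7)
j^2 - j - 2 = (j - 2)*(j + 1)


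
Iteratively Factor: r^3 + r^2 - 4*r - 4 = (r - 2)*(r^2 + 3*r + 2) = (r - 2)*(r + 1)*(r + 2)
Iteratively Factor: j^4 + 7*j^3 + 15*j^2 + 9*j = (j)*(j^3 + 7*j^2 + 15*j + 9) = j*(j + 3)*(j^2 + 4*j + 3) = j*(j + 3)^2*(j + 1)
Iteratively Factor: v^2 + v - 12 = (v + 4)*(v - 3)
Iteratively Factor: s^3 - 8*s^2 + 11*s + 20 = (s + 1)*(s^2 - 9*s + 20) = (s - 4)*(s + 1)*(s - 5)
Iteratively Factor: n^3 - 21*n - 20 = (n + 4)*(n^2 - 4*n - 5) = (n - 5)*(n + 4)*(n + 1)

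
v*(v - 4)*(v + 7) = v^3 + 3*v^2 - 28*v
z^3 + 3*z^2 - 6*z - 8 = (z - 2)*(z + 1)*(z + 4)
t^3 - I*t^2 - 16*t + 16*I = (t - 4)*(t + 4)*(t - I)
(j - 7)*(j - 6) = j^2 - 13*j + 42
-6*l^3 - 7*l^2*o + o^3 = (-3*l + o)*(l + o)*(2*l + o)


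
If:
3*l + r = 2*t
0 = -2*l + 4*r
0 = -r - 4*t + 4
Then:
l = 8/15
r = 4/15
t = 14/15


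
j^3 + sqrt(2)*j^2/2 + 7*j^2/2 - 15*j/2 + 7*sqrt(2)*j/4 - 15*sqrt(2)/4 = (j - 3/2)*(j + 5)*(j + sqrt(2)/2)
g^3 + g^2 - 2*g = g*(g - 1)*(g + 2)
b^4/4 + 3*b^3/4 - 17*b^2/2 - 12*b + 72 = (b/4 + 1)*(b - 4)*(b - 3)*(b + 6)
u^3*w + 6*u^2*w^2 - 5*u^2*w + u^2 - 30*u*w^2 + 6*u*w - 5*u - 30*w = (u - 5)*(u + 6*w)*(u*w + 1)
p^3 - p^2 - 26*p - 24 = (p - 6)*(p + 1)*(p + 4)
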